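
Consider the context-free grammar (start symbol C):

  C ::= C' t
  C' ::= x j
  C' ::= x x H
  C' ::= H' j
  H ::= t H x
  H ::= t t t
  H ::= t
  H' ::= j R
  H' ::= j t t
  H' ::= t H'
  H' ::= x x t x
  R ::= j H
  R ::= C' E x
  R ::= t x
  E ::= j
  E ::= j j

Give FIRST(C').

C' ::= x j contributes {x}.
C' ::= x x H contributes {x}.
From C' ::= H' j: add FIRST(H') = { j, t, x }.
Union: FIRST(C') = { j, t, x }.

{ j, t, x }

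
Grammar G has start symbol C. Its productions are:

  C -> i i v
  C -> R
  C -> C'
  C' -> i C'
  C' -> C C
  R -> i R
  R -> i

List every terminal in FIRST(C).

{ i }

C -> i i v contributes {i}.
From C -> R: add FIRST(R) = { i }.
From C -> C': add FIRST(C') = { i }.
Union: FIRST(C) = { i }.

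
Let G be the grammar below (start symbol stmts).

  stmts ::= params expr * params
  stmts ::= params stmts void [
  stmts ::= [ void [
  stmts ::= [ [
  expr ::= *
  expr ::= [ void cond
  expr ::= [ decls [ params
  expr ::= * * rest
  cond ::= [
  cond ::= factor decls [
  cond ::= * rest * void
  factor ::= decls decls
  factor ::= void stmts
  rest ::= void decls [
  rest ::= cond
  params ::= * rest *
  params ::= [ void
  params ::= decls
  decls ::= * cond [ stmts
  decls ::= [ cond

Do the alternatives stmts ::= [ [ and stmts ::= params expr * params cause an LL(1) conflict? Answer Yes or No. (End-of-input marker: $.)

FIRST([ [) = { [ } and FIRST(params expr * params) = { *, [ }.
Both contain [, so the two alternatives are not disjoint — LL(1) conflict.

Yes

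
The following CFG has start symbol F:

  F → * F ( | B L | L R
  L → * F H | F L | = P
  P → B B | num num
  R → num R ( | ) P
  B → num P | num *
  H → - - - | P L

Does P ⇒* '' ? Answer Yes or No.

No nonterminal in this grammar is nullable.
No production of P has an RHS whose symbols are all nullable, so P is not nullable.

No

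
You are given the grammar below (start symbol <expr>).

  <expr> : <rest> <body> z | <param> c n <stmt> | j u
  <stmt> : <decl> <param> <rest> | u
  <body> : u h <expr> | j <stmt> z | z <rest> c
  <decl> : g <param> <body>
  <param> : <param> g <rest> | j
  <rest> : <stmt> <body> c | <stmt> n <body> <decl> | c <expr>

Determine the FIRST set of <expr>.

{ c, g, j, u }

From <expr> : <rest> <body> z: add FIRST(<rest>) = { c, g, u }.
From <expr> : <param> c n <stmt>: add FIRST(<param>) = { j }.
<expr> : j u contributes {j}.
Union: FIRST(<expr>) = { c, g, j, u }.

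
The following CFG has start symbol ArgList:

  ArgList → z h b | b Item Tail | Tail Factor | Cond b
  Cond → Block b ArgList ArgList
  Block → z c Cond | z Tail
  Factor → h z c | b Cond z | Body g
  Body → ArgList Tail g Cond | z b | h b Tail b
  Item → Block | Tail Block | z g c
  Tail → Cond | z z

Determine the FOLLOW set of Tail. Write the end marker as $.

In ArgList → b Item Tail: Tail is at the end, add FOLLOW(ArgList) = { $, b, g, h, z }.
In ArgList → Tail Factor: add FIRST(Factor) = { b, h, z }.
In Block → z Tail: Tail is at the end, add FOLLOW(Block) = { b, z }.
In Body → ArgList Tail g Cond: add FIRST(g Cond) = { g }.
In Body → h b Tail b: add FIRST(b) = { b }.
In Item → Tail Block: add FIRST(Block) = { z }.
Union: FOLLOW(Tail) = { $, b, g, h, z }.

{ $, b, g, h, z }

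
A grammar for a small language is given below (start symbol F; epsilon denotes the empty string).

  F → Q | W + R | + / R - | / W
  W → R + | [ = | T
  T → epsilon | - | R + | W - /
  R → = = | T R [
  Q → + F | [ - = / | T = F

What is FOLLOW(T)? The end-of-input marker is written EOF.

In W → T: T is at the end, add FOLLOW(W) = { EOF, +, - }.
In R → T R [: add FIRST(R [) = { -, =, [ }.
In Q → T = F: add FIRST(= F) = { = }.
Union: FOLLOW(T) = { EOF, +, -, =, [ }.

{ EOF, +, -, =, [ }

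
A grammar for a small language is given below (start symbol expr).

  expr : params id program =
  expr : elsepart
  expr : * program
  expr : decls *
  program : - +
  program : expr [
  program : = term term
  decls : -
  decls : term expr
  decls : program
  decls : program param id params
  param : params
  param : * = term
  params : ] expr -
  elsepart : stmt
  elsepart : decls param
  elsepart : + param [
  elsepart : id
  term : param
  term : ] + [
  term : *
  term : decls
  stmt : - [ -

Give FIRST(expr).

{ *, +, -, =, ], id }

From expr : params id program =: add FIRST(params) = { ] }.
From expr : elsepart: add FIRST(elsepart) = { *, +, -, =, ], id }.
expr : * program contributes {*}.
From expr : decls *: add FIRST(decls) = { *, +, -, =, ], id }.
Union: FIRST(expr) = { *, +, -, =, ], id }.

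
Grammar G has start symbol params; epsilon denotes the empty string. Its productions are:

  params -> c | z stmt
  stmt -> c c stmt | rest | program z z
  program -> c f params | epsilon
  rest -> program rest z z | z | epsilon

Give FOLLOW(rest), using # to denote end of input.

{ #, c, z }

In stmt -> rest: rest is at the end, add FOLLOW(stmt) = { #, c, z }.
In rest -> program rest z z: add FIRST(z z) = { z }.
Union: FOLLOW(rest) = { #, c, z }.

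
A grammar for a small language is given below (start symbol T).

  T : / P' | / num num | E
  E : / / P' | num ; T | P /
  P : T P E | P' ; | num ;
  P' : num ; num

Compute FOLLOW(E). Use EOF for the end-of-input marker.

In T : E: E is at the end, add FOLLOW(T) = { EOF, /, num }.
In P : T P E: E is at the end, add FOLLOW(P) = { /, num }.
Union: FOLLOW(E) = { EOF, /, num }.

{ EOF, /, num }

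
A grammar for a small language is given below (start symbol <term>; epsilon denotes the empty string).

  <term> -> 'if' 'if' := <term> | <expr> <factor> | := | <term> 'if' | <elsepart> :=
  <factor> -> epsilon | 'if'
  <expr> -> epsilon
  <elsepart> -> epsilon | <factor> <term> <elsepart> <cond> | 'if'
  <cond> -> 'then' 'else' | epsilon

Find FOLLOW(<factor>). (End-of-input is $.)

In <term> -> <expr> <factor>: <factor> is at the end, add FOLLOW(<term>) = { $, 'if', 'then', := }.
In <elsepart> -> <factor> <term> <elsepart> <cond>: add FIRST(<term> <elsepart> <cond>)\{epsilon} = { 'if', 'then', := }.
  Since <term> <elsepart> <cond> is nullable, also add FOLLOW(<elsepart>) = { 'then', := }.
Union: FOLLOW(<factor>) = { $, 'if', 'then', := }.

{ $, 'if', 'then', := }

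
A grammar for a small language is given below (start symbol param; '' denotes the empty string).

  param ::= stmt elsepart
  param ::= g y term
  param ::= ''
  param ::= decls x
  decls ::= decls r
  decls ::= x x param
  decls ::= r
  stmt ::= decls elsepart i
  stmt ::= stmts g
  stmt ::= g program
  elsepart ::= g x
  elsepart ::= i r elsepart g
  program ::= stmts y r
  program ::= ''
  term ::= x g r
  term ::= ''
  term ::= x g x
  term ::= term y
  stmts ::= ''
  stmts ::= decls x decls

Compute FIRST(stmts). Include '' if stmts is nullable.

stmts ::= '' contributes ''.
From stmts ::= decls x decls: add FIRST(decls) = { r, x }.
Union: FIRST(stmts) = { r, x, '' }.

{ r, x, '' }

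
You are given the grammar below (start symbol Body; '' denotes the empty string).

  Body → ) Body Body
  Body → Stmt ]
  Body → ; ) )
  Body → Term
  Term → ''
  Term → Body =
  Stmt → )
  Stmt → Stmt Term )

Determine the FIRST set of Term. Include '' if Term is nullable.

Term → '' contributes ''.
From Term → Body =: Body nullable, take FIRST(Body) ∪ {=} = { ), ;, = }.
Union: FIRST(Term) = { ), ;, =, '' }.

{ ), ;, =, '' }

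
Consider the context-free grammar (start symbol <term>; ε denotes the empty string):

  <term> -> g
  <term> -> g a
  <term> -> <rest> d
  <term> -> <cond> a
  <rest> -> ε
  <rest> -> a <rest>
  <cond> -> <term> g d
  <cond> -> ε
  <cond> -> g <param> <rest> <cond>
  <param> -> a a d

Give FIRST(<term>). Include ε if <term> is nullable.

{ a, d, g }

<term> -> g contributes {g}.
<term> -> g a contributes {g}.
From <term> -> <rest> d: <rest> nullable, take FIRST(<rest>) ∪ {d} = { a, d }.
From <term> -> <cond> a: <cond> nullable, take FIRST(<cond>) ∪ {a} = { a, d, g }.
Union: FIRST(<term>) = { a, d, g }.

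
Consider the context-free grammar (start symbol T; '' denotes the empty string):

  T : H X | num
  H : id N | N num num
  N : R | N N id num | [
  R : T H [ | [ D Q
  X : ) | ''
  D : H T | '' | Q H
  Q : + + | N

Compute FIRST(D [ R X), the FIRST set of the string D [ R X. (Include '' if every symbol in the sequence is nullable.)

{ +, [, id, num }

Add FIRST(D)\{''} = { +, [, id, num }; D is nullable, continue.
[ is a terminal; add {[} and stop.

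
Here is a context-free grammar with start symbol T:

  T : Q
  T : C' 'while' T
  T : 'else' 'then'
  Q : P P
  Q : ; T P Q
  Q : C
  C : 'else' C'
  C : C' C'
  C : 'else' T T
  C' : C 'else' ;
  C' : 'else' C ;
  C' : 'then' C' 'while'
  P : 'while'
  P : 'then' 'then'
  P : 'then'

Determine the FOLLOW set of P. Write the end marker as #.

In Q : P P: add FIRST(P) = { 'then', 'while' }.
In Q : P P: P is at the end, add FOLLOW(Q) = { #, 'else', 'then', 'while', ; }.
In Q : ; T P Q: add FIRST(Q) = { 'else', 'then', 'while', ; }.
Union: FOLLOW(P) = { #, 'else', 'then', 'while', ; }.

{ #, 'else', 'then', 'while', ; }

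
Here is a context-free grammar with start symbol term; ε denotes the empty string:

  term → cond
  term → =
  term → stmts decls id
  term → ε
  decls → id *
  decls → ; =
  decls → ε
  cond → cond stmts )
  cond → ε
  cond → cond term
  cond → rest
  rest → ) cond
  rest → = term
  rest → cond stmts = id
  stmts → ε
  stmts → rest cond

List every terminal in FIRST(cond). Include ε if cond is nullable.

From cond → cond stmts ): cond, stmts nullable, take FIRST(cond) ∪ FIRST(stmts) ∪ {)} = { ), ;, =, id }.
cond → ε contributes ε.
From cond → cond term: cond, term nullable, take FIRST(cond) ∪ FIRST(term) = { ), ;, =, id }; also ε since the whole RHS is nullable.
From cond → rest: add FIRST(rest) = { ), ;, =, id }.
Union: FIRST(cond) = { ), ;, =, id, ε }.

{ ), ;, =, id, ε }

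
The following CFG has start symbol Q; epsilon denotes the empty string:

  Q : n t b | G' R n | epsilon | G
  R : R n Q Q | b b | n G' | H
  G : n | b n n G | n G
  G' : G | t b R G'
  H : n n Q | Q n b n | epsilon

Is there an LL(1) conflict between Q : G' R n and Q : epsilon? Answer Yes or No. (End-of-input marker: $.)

FIRST(G' R n) = { b, n, t } and FIRST(epsilon) = { epsilon }.
The second alternative is nullable and FOLLOW(Q) = { $, b, n, t } shares b with FIRST of the first — conflict.

Yes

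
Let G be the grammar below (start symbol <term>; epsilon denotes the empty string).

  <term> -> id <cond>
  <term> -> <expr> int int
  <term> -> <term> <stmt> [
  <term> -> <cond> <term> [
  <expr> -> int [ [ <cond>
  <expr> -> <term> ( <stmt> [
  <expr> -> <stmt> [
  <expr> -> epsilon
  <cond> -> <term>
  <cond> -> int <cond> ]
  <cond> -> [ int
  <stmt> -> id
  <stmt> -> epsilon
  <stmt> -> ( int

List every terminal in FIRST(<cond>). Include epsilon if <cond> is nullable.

From <cond> -> <term>: add FIRST(<term>) = { (, [, id, int }.
<cond> -> int <cond> ] contributes {int}.
<cond> -> [ int contributes {[}.
Union: FIRST(<cond>) = { (, [, id, int }.

{ (, [, id, int }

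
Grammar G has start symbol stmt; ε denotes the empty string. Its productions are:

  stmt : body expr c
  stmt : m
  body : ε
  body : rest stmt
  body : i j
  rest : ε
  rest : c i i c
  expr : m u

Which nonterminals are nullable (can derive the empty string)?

{ body, rest }

Directly nullable (have an ε-production): body, rest.
No other nonterminal has a production whose RHS symbols are all nullable.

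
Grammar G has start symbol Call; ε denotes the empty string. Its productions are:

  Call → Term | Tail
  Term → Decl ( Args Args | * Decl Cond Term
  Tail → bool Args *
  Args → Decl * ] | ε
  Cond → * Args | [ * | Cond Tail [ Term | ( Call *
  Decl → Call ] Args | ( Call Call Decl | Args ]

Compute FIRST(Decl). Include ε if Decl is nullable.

{ (, *, ], bool }

From Decl → Call ] Args: add FIRST(Call) = { (, *, ], bool }.
Decl → ( Call Call Decl contributes {(}.
From Decl → Args ]: Args nullable, take FIRST(Args) ∪ {]} = { (, *, ], bool }.
Union: FIRST(Decl) = { (, *, ], bool }.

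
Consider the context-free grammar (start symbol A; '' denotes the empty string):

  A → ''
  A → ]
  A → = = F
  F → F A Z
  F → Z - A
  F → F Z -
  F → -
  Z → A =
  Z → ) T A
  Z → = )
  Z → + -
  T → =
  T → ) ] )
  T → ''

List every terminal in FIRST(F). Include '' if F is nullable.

{ ), +, -, =, ] }

From F → F A Z: add FIRST(F) = { ), +, -, =, ] }.
From F → Z - A: add FIRST(Z) = { ), +, =, ] }.
From F → F Z -: add FIRST(F) = { ), +, -, =, ] }.
F → - contributes {-}.
Union: FIRST(F) = { ), +, -, =, ] }.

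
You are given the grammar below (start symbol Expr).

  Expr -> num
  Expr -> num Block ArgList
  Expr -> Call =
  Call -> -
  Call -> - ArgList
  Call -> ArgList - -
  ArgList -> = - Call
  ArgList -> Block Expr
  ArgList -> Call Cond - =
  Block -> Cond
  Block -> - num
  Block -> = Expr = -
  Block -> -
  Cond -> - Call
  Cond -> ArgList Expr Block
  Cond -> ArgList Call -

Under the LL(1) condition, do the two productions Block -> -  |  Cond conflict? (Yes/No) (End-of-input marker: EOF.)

Yes

FIRST(-) = { - } and FIRST(Cond) = { -, = }.
Both contain -, so the two alternatives are not disjoint — LL(1) conflict.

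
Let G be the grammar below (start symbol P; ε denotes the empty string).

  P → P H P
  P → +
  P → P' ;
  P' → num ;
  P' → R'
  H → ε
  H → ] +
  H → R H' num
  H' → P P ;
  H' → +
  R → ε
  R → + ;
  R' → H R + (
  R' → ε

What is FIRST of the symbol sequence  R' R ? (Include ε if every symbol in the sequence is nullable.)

{ +, ;, ], num, ε }

Add FIRST(R')\{ε} = { +, ;, ], num }; R' is nullable, continue.
Add FIRST(R)\{ε} = { + }; R is nullable, continue.
Every symbol is nullable, so include ε.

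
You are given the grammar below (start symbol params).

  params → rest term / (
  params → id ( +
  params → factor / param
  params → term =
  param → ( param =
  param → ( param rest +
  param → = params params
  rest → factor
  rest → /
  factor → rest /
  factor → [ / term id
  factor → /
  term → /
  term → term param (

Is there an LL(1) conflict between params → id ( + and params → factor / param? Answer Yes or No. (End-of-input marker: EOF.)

FIRST(id ( +) = { id } and FIRST(factor / param) = { /, [ }.
The FIRST sets are disjoint and neither alternative is nullable — no conflict.

No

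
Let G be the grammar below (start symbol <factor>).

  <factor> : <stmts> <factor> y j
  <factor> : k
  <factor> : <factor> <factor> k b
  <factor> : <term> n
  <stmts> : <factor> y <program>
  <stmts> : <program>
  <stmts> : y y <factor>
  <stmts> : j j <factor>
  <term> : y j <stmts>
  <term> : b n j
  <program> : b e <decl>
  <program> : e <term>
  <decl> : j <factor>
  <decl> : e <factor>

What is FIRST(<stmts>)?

From <stmts> : <factor> y <program>: add FIRST(<factor>) = { b, e, j, k, y }.
From <stmts> : <program>: add FIRST(<program>) = { b, e }.
<stmts> : y y <factor> contributes {y}.
<stmts> : j j <factor> contributes {j}.
Union: FIRST(<stmts>) = { b, e, j, k, y }.

{ b, e, j, k, y }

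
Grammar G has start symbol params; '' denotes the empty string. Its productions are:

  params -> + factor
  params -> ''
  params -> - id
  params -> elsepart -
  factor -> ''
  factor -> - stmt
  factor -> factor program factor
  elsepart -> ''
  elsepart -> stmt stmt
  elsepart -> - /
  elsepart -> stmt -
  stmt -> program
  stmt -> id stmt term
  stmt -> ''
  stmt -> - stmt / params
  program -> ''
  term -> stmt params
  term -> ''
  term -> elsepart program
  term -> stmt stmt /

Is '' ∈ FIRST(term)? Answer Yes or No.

term has an ''-production, so term ⇒ ''.

Yes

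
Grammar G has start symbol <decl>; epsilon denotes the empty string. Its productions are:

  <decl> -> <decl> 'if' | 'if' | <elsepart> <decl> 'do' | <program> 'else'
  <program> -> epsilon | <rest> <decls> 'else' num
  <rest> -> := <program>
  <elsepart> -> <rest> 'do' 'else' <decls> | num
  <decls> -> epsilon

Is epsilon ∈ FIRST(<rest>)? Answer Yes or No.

No

Nullable nonterminals: <decls>, <program>.
No production of <rest> has an RHS whose symbols are all nullable, so <rest> is not nullable.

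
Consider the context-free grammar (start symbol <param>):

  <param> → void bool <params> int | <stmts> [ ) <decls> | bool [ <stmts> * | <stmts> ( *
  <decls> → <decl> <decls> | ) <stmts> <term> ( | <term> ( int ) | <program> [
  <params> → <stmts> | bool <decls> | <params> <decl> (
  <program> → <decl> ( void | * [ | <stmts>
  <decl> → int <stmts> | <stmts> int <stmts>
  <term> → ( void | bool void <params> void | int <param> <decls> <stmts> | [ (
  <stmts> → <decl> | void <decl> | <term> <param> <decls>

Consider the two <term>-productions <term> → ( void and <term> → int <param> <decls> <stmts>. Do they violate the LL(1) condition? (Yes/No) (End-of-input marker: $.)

No

FIRST(( void) = { ( } and FIRST(int <param> <decls> <stmts>) = { int }.
The FIRST sets are disjoint and neither alternative is nullable — no conflict.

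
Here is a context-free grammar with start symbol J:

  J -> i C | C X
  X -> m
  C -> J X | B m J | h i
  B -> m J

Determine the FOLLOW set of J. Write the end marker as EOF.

J is the start symbol, so EOF ∈ FOLLOW(J).
In C -> J X: add FIRST(X) = { m }.
In C -> B m J: J is at the end, add FOLLOW(C) = { EOF, m }.
In B -> m J: J is at the end, add FOLLOW(B) = { m }.
Union: FOLLOW(J) = { EOF, m }.

{ EOF, m }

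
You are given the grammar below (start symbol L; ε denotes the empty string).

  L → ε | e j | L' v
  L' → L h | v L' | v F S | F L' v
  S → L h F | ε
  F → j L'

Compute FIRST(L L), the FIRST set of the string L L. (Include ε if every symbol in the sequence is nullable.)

Add FIRST(L)\{ε} = { e, h, j, v }; L is nullable, continue.
Add FIRST(L)\{ε} = { e, h, j, v }; L is nullable, continue.
Every symbol is nullable, so include ε.

{ e, h, j, v, ε }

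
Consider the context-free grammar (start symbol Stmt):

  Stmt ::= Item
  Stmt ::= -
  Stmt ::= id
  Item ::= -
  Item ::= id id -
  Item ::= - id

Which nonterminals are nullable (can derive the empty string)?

No nonterminal has an empty production or an RHS whose symbols are all nullable.

{ } (none)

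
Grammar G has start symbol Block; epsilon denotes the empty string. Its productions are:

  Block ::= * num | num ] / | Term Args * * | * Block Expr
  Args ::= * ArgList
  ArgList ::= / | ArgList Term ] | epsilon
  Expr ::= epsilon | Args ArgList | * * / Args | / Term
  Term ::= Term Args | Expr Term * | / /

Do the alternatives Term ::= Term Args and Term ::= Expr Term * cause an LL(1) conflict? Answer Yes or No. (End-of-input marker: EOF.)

FIRST(Term Args) = { *, / } and FIRST(Expr Term *) = { *, / }.
Both contain *, so the two alternatives are not disjoint — LL(1) conflict.

Yes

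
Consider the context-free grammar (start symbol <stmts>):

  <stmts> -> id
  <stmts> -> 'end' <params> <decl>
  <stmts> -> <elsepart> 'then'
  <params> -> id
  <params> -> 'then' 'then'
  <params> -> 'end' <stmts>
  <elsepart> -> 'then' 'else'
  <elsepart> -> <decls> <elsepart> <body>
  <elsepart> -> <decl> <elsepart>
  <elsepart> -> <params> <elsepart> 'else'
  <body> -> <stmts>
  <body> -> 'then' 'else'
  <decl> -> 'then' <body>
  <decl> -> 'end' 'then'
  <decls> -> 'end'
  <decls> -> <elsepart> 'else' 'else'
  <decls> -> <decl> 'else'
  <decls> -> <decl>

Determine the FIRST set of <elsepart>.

{ 'end', 'then', id }

<elsepart> -> 'then' 'else' contributes {'then'}.
From <elsepart> -> <decls> <elsepart> <body>: add FIRST(<decls>) = { 'end', 'then', id }.
From <elsepart> -> <decl> <elsepart>: add FIRST(<decl>) = { 'end', 'then' }.
From <elsepart> -> <params> <elsepart> 'else': add FIRST(<params>) = { 'end', 'then', id }.
Union: FIRST(<elsepart>) = { 'end', 'then', id }.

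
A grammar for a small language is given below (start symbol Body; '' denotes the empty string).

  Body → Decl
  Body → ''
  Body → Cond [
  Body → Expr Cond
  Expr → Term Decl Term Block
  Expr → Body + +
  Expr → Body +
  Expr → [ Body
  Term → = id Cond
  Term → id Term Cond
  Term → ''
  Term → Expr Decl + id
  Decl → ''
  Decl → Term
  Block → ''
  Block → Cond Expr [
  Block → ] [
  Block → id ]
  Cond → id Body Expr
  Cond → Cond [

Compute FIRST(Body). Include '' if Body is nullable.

{ +, =, [, ], id, '' }

From Body → Decl: add FIRST(Decl) = { +, =, [, ], id, '' } (including '' since Decl is nullable).
Body → '' contributes ''.
From Body → Cond [: add FIRST(Cond) = { id }.
From Body → Expr Cond: Expr nullable, take FIRST(Expr) ∪ FIRST(Cond) = { +, =, [, ], id }.
Union: FIRST(Body) = { +, =, [, ], id, '' }.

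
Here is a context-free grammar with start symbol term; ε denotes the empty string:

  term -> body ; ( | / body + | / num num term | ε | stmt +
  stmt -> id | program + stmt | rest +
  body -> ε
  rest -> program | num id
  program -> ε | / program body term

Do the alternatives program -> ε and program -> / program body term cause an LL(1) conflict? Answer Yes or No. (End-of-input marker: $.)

Yes

FIRST(ε) = { ε } and FIRST(/ program body term) = { / }.
The first alternative is nullable and FOLLOW(program) = { +, /, ;, id, num } shares / with FIRST of the second — conflict.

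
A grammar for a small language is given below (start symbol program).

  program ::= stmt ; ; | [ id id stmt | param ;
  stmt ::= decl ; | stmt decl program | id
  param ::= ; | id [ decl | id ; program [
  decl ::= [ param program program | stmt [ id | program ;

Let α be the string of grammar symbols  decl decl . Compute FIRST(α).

{ ;, [, id }

Add FIRST(decl) = { ;, [, id }; decl is not nullable, stop.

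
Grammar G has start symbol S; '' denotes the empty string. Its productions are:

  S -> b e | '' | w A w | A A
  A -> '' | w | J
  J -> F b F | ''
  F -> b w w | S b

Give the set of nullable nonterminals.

{ A, J, S }

Directly nullable (have an ''-production): S, A, J.
No other nonterminal has a production whose RHS symbols are all nullable.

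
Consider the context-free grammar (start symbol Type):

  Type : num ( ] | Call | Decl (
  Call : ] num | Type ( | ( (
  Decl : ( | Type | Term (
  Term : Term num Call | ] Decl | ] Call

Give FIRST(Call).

{ (, ], num }

Call : ] num contributes {]}.
From Call : Type (: add FIRST(Type) = { (, ], num }.
Call : ( ( contributes {(}.
Union: FIRST(Call) = { (, ], num }.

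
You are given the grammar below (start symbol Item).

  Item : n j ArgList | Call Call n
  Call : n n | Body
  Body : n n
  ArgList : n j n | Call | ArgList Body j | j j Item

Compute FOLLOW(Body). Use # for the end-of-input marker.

In Call : Body: Body is at the end, add FOLLOW(Call) = { #, n }.
In ArgList : ArgList Body j: add FIRST(j) = { j }.
Union: FOLLOW(Body) = { #, j, n }.

{ #, j, n }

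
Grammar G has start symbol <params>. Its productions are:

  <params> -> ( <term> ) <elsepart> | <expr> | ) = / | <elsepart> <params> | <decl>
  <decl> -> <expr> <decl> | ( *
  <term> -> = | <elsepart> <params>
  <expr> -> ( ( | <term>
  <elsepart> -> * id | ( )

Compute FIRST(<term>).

{ (, *, = }

<term> -> = contributes {=}.
From <term> -> <elsepart> <params>: add FIRST(<elsepart>) = { (, * }.
Union: FIRST(<term>) = { (, *, = }.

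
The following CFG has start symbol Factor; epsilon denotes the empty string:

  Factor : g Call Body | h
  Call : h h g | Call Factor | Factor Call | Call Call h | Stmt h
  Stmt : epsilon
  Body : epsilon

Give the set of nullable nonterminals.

{ Body, Stmt }

Directly nullable (have an epsilon-production): Stmt, Body.
No other nonterminal has a production whose RHS symbols are all nullable.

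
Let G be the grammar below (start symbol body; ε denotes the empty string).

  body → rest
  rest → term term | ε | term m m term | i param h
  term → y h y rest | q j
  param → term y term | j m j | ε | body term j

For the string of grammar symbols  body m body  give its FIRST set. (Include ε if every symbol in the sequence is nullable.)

Add FIRST(body)\{ε} = { i, q, y }; body is nullable, continue.
m is a terminal; add {m} and stop.

{ i, m, q, y }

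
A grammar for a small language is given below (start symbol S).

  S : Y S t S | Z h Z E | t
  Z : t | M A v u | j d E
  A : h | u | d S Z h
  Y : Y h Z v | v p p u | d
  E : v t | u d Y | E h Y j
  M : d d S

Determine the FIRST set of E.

{ u, v }

E : v t contributes {v}.
E : u d Y contributes {u}.
From E : E h Y j: add FIRST(E) = { u, v }.
Union: FIRST(E) = { u, v }.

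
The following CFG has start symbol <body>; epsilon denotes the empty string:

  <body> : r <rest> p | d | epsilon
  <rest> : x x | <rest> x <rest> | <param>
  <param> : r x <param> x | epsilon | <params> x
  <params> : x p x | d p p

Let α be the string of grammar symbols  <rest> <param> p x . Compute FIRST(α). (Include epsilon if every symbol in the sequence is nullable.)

{ d, p, r, x }

Add FIRST(<rest>)\{epsilon} = { d, r, x }; <rest> is nullable, continue.
Add FIRST(<param>)\{epsilon} = { d, r, x }; <param> is nullable, continue.
p is a terminal; add {p} and stop.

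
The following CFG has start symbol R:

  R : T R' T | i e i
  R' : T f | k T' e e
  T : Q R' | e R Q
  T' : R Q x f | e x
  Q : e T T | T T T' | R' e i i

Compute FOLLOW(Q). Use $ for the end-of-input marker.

In T : Q R': add FIRST(R') = { e, k }.
In T : e R Q: Q is at the end, add FOLLOW(T) = { $, e, f, i, k, x }.
In T' : R Q x f: add FIRST(x f) = { x }.
Union: FOLLOW(Q) = { $, e, f, i, k, x }.

{ $, e, f, i, k, x }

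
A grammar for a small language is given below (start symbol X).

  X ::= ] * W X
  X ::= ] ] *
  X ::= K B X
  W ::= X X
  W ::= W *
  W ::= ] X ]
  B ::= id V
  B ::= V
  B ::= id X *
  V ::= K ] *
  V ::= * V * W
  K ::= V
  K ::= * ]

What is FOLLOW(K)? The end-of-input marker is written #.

In X ::= K B X: add FIRST(B X) = { *, id }.
In V ::= K ] *: add FIRST(] *) = { ] }.
Union: FOLLOW(K) = { *, ], id }.

{ *, ], id }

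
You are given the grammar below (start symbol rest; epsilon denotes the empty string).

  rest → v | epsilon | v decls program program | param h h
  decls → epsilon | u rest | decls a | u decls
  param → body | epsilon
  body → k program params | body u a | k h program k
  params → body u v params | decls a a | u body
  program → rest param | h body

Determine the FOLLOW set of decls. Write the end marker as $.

In rest → v decls program program: add FIRST(program program)\{epsilon} = { h, k, v }.
  Since program program is nullable, also add FOLLOW(rest) = { $, a, h, k, u, v }.
In decls → decls a: add FIRST(a) = { a }.
In decls → u decls: decls is at the end, add FOLLOW(decls) = { $, a, h, k, u, v }.
In params → decls a a: add FIRST(a a) = { a }.
Union: FOLLOW(decls) = { $, a, h, k, u, v }.

{ $, a, h, k, u, v }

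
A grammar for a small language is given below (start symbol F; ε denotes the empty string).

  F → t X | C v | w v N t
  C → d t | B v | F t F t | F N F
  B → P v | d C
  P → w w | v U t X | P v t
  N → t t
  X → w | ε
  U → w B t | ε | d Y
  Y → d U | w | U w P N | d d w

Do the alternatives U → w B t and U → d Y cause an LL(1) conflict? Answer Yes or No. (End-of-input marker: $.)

No

FIRST(w B t) = { w } and FIRST(d Y) = { d }.
The FIRST sets are disjoint and neither alternative is nullable — no conflict.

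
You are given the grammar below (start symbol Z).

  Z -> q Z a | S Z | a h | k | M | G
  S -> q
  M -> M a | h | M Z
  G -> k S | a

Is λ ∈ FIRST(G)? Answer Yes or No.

No

No nonterminal in this grammar is nullable.
No production of G has an RHS whose symbols are all nullable, so G is not nullable.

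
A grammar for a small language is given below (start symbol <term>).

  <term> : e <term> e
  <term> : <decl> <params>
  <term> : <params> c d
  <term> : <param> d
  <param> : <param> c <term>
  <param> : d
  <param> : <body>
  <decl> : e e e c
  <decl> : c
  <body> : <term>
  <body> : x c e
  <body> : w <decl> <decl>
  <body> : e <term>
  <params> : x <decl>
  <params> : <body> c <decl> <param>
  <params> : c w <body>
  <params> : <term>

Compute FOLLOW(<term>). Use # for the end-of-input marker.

{ #, c, d, e }

<term> is the start symbol, so # ∈ FOLLOW(<term>).
In <term> : e <term> e: add FIRST(e) = { e }.
In <param> : <param> c <term>: <term> is at the end, add FOLLOW(<param>) = { #, c, d, e }.
In <body> : <term>: <term> is at the end, add FOLLOW(<body>) = { #, c, d, e }.
In <body> : e <term>: <term> is at the end, add FOLLOW(<body>) = { #, c, d, e }.
In <params> : <term>: <term> is at the end, add FOLLOW(<params>) = { #, c, d, e }.
Union: FOLLOW(<term>) = { #, c, d, e }.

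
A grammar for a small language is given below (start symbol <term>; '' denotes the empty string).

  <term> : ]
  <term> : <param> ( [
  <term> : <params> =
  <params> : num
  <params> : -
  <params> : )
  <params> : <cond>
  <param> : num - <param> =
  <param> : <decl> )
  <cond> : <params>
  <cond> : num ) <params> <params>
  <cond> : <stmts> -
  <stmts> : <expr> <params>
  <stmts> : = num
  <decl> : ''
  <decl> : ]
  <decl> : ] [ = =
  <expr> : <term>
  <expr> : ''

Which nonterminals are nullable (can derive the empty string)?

{ <decl>, <expr> }

Directly nullable (have an ''-production): <decl>, <expr>.
No other nonterminal has a production whose RHS symbols are all nullable.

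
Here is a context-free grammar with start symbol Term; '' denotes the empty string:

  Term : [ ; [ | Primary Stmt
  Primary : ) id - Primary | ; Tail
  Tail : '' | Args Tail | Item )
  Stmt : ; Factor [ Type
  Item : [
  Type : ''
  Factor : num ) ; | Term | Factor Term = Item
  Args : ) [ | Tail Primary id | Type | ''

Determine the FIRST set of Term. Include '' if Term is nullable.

{ ), ;, [ }

Term : [ ; [ contributes {[}.
From Term : Primary Stmt: add FIRST(Primary) = { ), ; }.
Union: FIRST(Term) = { ), ;, [ }.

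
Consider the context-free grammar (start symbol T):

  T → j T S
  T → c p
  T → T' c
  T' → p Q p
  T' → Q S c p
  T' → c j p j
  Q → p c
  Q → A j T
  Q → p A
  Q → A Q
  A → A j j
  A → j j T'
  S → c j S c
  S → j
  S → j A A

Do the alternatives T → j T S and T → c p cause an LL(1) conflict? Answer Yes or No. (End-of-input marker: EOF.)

No

FIRST(j T S) = { j } and FIRST(c p) = { c }.
The FIRST sets are disjoint and neither alternative is nullable — no conflict.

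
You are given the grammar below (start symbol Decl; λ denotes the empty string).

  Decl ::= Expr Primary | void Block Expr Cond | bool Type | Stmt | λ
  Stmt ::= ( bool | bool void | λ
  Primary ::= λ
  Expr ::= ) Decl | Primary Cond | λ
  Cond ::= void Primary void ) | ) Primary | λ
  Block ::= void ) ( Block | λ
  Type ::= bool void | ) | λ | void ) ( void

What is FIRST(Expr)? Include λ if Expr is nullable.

Expr ::= ) Decl contributes {)}.
From Expr ::= Primary Cond: Primary, Cond nullable, take FIRST(Primary) ∪ FIRST(Cond) = { ), void }; also λ since the whole RHS is nullable.
Expr ::= λ contributes λ.
Union: FIRST(Expr) = { ), void, λ }.

{ ), void, λ }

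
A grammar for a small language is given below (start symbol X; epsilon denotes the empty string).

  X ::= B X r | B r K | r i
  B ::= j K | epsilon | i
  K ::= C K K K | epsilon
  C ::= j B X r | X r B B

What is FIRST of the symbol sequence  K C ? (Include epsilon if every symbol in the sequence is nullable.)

{ i, j, r }

Add FIRST(K)\{epsilon} = { i, j, r }; K is nullable, continue.
Add FIRST(C) = { i, j, r }; C is not nullable, stop.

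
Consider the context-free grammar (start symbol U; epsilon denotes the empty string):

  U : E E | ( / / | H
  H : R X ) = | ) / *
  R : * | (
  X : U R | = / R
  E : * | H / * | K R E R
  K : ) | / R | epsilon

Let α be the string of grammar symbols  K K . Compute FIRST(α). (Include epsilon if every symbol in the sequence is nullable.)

{ ), /, epsilon }

Add FIRST(K)\{epsilon} = { ), / }; K is nullable, continue.
Add FIRST(K)\{epsilon} = { ), / }; K is nullable, continue.
Every symbol is nullable, so include epsilon.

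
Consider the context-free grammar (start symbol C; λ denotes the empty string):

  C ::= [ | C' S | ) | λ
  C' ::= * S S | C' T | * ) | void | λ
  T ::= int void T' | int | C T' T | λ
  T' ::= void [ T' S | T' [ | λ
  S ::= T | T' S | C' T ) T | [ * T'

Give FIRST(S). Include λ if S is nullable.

From S ::= T: add FIRST(T) = { ), *, [, int, void, λ } (including λ since T is nullable).
From S ::= T' S: T', S nullable, take FIRST(T') ∪ FIRST(S) = { ), *, [, int, void }; also λ since the whole RHS is nullable.
From S ::= C' T ) T: C', T nullable, take FIRST(C') ∪ FIRST(T) ∪ {)} = { ), *, [, int, void }.
S ::= [ * T' contributes {[}.
Union: FIRST(S) = { ), *, [, int, void, λ }.

{ ), *, [, int, void, λ }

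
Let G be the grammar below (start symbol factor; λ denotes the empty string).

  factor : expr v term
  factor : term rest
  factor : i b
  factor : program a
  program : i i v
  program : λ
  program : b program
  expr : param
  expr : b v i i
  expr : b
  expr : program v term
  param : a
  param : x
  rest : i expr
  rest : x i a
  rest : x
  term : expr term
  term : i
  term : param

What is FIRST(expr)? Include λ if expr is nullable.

From expr : param: add FIRST(param) = { a, x }.
expr : b v i i contributes {b}.
expr : b contributes {b}.
From expr : program v term: program nullable, take FIRST(program) ∪ {v} = { b, i, v }.
Union: FIRST(expr) = { a, b, i, v, x }.

{ a, b, i, v, x }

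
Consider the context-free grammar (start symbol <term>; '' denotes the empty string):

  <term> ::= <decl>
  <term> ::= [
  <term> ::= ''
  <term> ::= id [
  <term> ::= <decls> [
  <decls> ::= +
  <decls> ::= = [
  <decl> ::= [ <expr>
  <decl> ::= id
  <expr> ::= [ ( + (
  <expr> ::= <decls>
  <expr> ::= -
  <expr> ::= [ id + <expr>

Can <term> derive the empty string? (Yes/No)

Yes

<term> has an ''-production, so <term> ⇒ ''.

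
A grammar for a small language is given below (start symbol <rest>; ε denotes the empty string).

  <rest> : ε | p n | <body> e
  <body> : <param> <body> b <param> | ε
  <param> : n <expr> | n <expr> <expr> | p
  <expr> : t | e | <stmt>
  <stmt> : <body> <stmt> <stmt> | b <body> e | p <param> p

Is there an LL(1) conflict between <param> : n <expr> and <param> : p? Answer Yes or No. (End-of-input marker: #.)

FIRST(n <expr>) = { n } and FIRST(p) = { p }.
The FIRST sets are disjoint and neither alternative is nullable — no conflict.

No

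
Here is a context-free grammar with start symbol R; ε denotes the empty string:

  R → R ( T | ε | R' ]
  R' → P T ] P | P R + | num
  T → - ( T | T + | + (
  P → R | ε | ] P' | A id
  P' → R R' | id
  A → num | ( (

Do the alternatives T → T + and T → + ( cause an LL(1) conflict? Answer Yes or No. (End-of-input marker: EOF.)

FIRST(T +) = { +, - } and FIRST(+ () = { + }.
Both contain +, so the two alternatives are not disjoint — LL(1) conflict.

Yes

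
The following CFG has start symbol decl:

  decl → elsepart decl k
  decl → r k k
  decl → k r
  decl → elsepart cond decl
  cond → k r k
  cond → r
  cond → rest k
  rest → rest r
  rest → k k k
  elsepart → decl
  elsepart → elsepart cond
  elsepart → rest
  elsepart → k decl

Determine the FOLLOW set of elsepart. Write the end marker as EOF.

In decl → elsepart decl k: add FIRST(decl k) = { k, r }.
In decl → elsepart cond decl: add FIRST(cond decl) = { k, r }.
In elsepart → elsepart cond: add FIRST(cond) = { k, r }.
Union: FOLLOW(elsepart) = { k, r }.

{ k, r }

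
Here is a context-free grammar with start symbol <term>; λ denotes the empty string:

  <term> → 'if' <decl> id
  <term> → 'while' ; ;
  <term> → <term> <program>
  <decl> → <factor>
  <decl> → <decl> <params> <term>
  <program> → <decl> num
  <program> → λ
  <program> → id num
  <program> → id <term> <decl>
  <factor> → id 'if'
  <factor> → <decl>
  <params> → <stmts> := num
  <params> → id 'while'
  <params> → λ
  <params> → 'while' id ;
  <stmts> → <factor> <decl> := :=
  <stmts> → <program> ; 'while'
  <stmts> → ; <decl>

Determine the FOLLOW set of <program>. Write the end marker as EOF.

In <term> → <term> <program>: <program> is at the end, add FOLLOW(<term>) = { EOF, 'if', 'while', :=, ;, id, num }.
In <stmts> → <program> ; 'while': add FIRST(; 'while') = { ; }.
Union: FOLLOW(<program>) = { EOF, 'if', 'while', :=, ;, id, num }.

{ EOF, 'if', 'while', :=, ;, id, num }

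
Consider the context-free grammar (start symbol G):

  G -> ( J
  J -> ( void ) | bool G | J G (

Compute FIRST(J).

J -> ( void ) contributes {(}.
J -> bool G contributes {bool}.
From J -> J G (: add FIRST(J) = { (, bool }.
Union: FIRST(J) = { (, bool }.

{ (, bool }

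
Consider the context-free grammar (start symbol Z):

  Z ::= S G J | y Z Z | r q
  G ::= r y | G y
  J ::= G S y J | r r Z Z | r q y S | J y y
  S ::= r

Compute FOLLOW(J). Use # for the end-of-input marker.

{ #, r, y }

In Z ::= S G J: J is at the end, add FOLLOW(Z) = { #, r, y }.
In J ::= G S y J: J is at the end, add FOLLOW(J) = { #, r, y }.
In J ::= J y y: add FIRST(y y) = { y }.
Union: FOLLOW(J) = { #, r, y }.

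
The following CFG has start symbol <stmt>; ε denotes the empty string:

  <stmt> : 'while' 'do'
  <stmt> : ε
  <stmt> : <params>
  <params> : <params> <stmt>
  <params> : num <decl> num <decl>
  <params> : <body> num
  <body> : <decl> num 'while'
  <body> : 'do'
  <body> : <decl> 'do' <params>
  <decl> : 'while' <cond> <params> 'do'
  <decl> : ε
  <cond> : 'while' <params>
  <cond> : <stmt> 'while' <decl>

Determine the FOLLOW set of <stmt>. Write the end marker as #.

{ #, 'do', 'while', num }

<stmt> is the start symbol, so # ∈ FOLLOW(<stmt>).
In <params> : <params> <stmt>: <stmt> is at the end, add FOLLOW(<params>) = { #, 'do', 'while', num }.
In <cond> : <stmt> 'while' <decl>: add FIRST('while' <decl>) = { 'while' }.
Union: FOLLOW(<stmt>) = { #, 'do', 'while', num }.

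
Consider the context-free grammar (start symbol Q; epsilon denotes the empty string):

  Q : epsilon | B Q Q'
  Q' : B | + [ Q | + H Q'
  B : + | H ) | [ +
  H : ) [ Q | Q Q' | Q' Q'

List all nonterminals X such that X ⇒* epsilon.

{ Q }

Directly nullable (have an epsilon-production): Q.
No other nonterminal has a production whose RHS symbols are all nullable.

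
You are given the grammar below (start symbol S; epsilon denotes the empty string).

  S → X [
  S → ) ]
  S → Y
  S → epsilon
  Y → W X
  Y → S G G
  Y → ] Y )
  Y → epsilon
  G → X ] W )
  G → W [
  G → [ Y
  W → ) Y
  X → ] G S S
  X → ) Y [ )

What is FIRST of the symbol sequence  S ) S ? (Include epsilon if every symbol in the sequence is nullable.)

Add FIRST(S)\{epsilon} = { ), [, ] }; S is nullable, continue.
) is a terminal; add {)} and stop.

{ ), [, ] }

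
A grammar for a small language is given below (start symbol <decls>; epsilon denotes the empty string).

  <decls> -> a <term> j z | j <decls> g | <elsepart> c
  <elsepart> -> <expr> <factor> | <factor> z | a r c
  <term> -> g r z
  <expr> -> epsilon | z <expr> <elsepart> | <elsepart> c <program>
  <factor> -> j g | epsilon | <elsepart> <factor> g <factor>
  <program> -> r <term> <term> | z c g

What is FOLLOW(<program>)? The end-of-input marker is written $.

In <expr> -> <elsepart> c <program>: <program> is at the end, add FOLLOW(<expr>) = { a, c, g, j, z }.
Union: FOLLOW(<program>) = { a, c, g, j, z }.

{ a, c, g, j, z }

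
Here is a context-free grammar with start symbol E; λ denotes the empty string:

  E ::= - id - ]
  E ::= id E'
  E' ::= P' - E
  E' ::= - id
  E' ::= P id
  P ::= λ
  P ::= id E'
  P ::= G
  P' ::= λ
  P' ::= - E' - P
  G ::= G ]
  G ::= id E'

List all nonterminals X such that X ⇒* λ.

Directly nullable (have an λ-production): P, P'.
No other nonterminal has a production whose RHS symbols are all nullable.

{ P, P' }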